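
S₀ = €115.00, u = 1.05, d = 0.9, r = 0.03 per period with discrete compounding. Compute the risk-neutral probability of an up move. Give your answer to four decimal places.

p = 0.8667

Risk-neutral probability p = (1 + 0.03 − 0.9)/(1.05 − 0.9) = 0.1300/0.1500 = 0.8667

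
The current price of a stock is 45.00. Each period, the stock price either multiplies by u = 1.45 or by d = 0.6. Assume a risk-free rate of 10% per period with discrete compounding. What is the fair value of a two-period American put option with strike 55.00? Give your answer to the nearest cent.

13.65

Risk-neutral probability p = (1 + 0.1 − 0.6)/(1.45 − 0.6) = 0.5000/0.8500 = 0.5882
Terminal stock prices: S_uu = 94.61, S_ud = 39.15, S_dd = 16.2
Terminal payoffs (K − S): max(-39.61, 0) = 0, max(15.85, 0) = 15.85, max(38.8, 0) = 38.8
Node u (S = 65.25): continuation = 1/1.1·[0.5882·0.0000 + 0.4118·15.8500] = 5.9332; exercise value = 0.0000 ≤ continuation, so V_u = 5.9332
Node d (S = 27): continuation = 1/1.1·[0.5882·15.8500 + 0.4118·38.8000] = 23.0000; exercise value = 28.0000 > continuation, so V_d = 28.0000 (exercise)
Node 0 (S = 45): continuation = 1/1.1·[0.5882·5.9332 + 0.4118·28.0000] = 13.6541; exercise value = 10.0000 ≤ continuation, so V_0 = 13.6541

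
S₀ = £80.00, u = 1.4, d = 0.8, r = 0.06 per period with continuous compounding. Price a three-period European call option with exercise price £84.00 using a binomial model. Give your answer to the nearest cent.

Risk-neutral probability p = (e^0.06 − 0.8)/(1.4 − 0.8) = 0.2618/0.6000 = 0.4364
Terminal stock prices: S_uuu = 219.5, S_uud = 125.4, S_udd = 71.68, S_ddd = 40.96
Terminal payoffs (S − K): max(135.5, 0) = 135.5, max(41.44, 0) = 41.44, max(-12.32, 0) = 0, max(-43.04, 0) = 0
Node uu (S = 156.8): V_uu = e^(−0.06)·[0.4364·135.5200 + 0.5636·41.4400] = 77.6918
Node ud (S = 89.6): V_ud = e^(−0.06)·[0.4364·41.4400 + 0.5636·0.0000] = 17.0310
Node dd (S = 51.2): V_dd = e^(−0.06)·[0.4364·0.0000 + 0.5636·0.0000] = 0.0000
Node u (S = 112): V_u = e^(−0.06)·[0.4364·77.6918 + 0.5636·17.0310] = 40.9696
Node d (S = 64): V_d = e^(−0.06)·[0.4364·17.0310 + 0.5636·0.0000] = 6.9994
Node 0 (S = 80): V_0 = e^(−0.06)·[0.4364·40.9696 + 0.5636·6.9994] = 20.5529

£20.55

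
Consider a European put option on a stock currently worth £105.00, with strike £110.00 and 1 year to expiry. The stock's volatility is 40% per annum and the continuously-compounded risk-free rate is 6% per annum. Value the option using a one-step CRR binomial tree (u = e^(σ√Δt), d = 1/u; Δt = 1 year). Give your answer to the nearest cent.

£19.53

CRR parameters: u = e^(σ√Δt) = e^(0.4·√1) = 1.4918, d = 1/u = 0.6703
Per-period rate: rΔt = 0.06·1 = 0.06, so R = e^0.06 = 1.0618
Risk-neutral probability p = (e^0.06 − 0.6703)/(1.4918 − 0.6703) = 0.3915/0.8215 = 0.4766
Terminal stock prices: S_u = 156.6, S_d = 70.38
Terminal payoffs (K − S): max(-46.64, 0) = 0, max(39.62, 0) = 39.62
Node 0 (S = 105): V_0 = e^(−0.06)·[0.4766·0.0000 + 0.5234·39.6164] = 19.5283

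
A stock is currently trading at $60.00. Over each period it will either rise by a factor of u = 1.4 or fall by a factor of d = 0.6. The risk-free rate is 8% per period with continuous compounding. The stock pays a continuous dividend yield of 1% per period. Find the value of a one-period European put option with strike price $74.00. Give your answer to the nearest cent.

$14.36

Per-period risk-free factor R = e^0.08 = 1.0833; dividend-adjusted growth = e^(0.08−0.01) = 1.0725.
Risk-neutral probability p = (1.0725 − 0.6)/(1.4 − 0.6) = 0.4725/0.8000 = 0.5906
Terminal stock prices: S_u = 84, S_d = 36
Terminal payoffs (K − S): max(-10, 0) = 0, max(38, 0) = 38
Node 0 (S = 60): V_0 = e^(−0.08)·[0.5906·0.0000 + 0.4094·38.0000] = 14.3599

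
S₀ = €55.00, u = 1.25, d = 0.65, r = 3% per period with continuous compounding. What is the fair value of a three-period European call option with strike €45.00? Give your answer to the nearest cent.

Risk-neutral probability p = (e^0.03 − 0.65)/(1.25 − 0.65) = 0.3805/0.6000 = 0.6341
Terminal stock prices: S_uuu = 107.4, S_uud = 55.86, S_udd = 29.05, S_ddd = 15.1
Terminal payoffs (S − K): max(62.42, 0) = 62.42, max(10.86, 0) = 10.86, max(-15.95, 0) = 0, max(-29.9, 0) = 0
Node uu (S = 85.94): V_uu = e^(−0.03)·[0.6341·62.4219 + 0.3659·10.8594] = 42.2675
Node ud (S = 44.69): V_ud = e^(−0.03)·[0.6341·10.8594 + 0.3659·0.0000] = 6.6823
Node dd (S = 23.24): V_dd = e^(−0.03)·[0.6341·0.0000 + 0.3659·0.0000] = 0.0000
Node u (S = 68.75): V_u = e^(−0.03)·[0.6341·42.2675 + 0.3659·6.6823] = 28.3822
Node d (S = 35.75): V_d = e^(−0.03)·[0.6341·6.6823 + 0.3659·0.0000] = 4.1120
Node 0 (S = 55): V_0 = e^(−0.03)·[0.6341·28.3822 + 0.3659·4.1120] = 18.9251

€18.93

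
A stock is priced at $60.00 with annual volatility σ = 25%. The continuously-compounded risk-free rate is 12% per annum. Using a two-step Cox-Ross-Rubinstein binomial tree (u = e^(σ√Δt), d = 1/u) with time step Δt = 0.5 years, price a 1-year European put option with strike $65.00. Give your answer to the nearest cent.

$4.85

CRR parameters: u = e^(σ√Δt) = e^(0.25·√0.5) = 1.1934, d = 1/u = 0.8380
Per-period rate: rΔt = 0.12·0.5 = 0.06, so R = e^0.06 = 1.0618
Risk-neutral probability p = (e^0.06 − 0.8380)/(1.1934 − 0.8380) = 0.2239/0.3554 = 0.6299
Terminal stock prices: S_uu = 85.45, S_ud = 60, S_dd = 42.13
Terminal payoffs (K − S): max(-20.45, 0) = 0, max(5, 0) = 5, max(22.87, 0) = 22.87
Node u (S = 71.6): V_u = e^(−0.06)·[0.6299·0.0000 + 0.3701·5.0000] = 1.7427
Node d (S = 50.28): V_d = e^(−0.06)·[0.6299·5.0000 + 0.3701·22.8687] = 10.9367
Node 0 (S = 60): V_0 = e^(−0.06)·[0.6299·1.7427 + 0.3701·10.9367] = 4.8456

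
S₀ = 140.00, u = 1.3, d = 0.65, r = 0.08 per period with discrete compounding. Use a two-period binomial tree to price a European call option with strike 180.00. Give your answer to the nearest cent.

21.24

Risk-neutral probability p = (1 + 0.08 − 0.65)/(1.3 − 0.65) = 0.4300/0.6500 = 0.6615
Terminal stock prices: S_uu = 236.6, S_ud = 118.3, S_dd = 59.15
Terminal payoffs (S − K): max(56.6, 0) = 56.6, max(-61.7, 0) = 0, max(-120.8, 0) = 0
Node u (S = 182): V_u = 1/1.08·[0.6615·56.6000 + 0.3385·0.0000] = 34.6695
Node d (S = 91): V_d = 1/1.08·[0.6615·0.0000 + 0.3385·0.0000] = 0.0000
Node 0 (S = 140): V_0 = 1/1.08·[0.6615·34.6695 + 0.3385·0.0000] = 21.2363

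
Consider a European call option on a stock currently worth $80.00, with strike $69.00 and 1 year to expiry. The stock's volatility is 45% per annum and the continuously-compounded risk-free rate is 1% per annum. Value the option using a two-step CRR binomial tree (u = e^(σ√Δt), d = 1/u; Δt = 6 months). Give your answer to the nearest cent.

$20.30

CRR parameters: u = e^(σ√Δt) = e^(0.45·√0.5) = 1.3746, d = 1/u = 0.7275
Per-period rate: rΔt = 0.01·0.5 = 0.005, so R = e^0.005 = 1.0050
Risk-neutral probability p = (e^0.005 − 0.7275)/(1.3746 − 0.7275) = 0.2776/0.6472 = 0.4289
Terminal stock prices: S_uu = 151.2, S_ud = 80, S_dd = 42.34
Terminal payoffs (S − K): max(82.17, 0) = 82.17, max(11, 0) = 11, max(-26.66, 0) = 0
Node u (S = 110): V_u = e^(−0.005)·[0.4289·82.1727 + 0.5711·11.0000] = 41.3160
Node d (S = 58.2): V_d = e^(−0.005)·[0.4289·11.0000 + 0.5711·0.0000] = 4.6939
Node 0 (S = 80): V_0 = e^(−0.005)·[0.4289·41.3160 + 0.5711·4.6939] = 20.2979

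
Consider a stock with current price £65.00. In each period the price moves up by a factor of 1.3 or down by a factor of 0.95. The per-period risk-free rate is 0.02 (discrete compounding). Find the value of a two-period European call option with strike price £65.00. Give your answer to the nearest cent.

£6.42

Risk-neutral probability p = (1 + 0.02 − 0.95)/(1.3 − 0.95) = 0.0700/0.3500 = 0.2000
Terminal stock prices: S_uu = 109.9, S_ud = 80.27, S_dd = 58.66
Terminal payoffs (S − K): max(44.85, 0) = 44.85, max(15.27, 0) = 15.27, max(-6.337, 0) = 0
Node u (S = 84.5): V_u = 1/1.02·[0.2000·44.8500 + 0.8000·15.2750] = 20.7745
Node d (S = 61.75): V_d = 1/1.02·[0.2000·15.2750 + 0.8000·0.0000] = 2.9951
Node 0 (S = 65): V_0 = 1/1.02·[0.2000·20.7745 + 0.8000·2.9951] = 6.4225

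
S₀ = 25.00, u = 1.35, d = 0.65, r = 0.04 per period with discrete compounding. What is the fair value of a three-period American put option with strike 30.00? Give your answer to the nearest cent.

7.74

Risk-neutral probability p = (1 + 0.04 − 0.65)/(1.35 − 0.65) = 0.3900/0.7000 = 0.5571
Terminal stock prices: S_uuu = 61.51, S_uud = 29.62, S_udd = 14.26, S_ddd = 6.866
Terminal payoffs (K − S): max(-31.51, 0) = 0, max(0.3844, 0) = 0.3844, max(15.74, 0) = 15.74, max(23.13, 0) = 23.13
Node uu (S = 45.56): continuation = 1/1.04·[0.5571·0.0000 + 0.4429·0.3844] = 0.1637; exercise value = 0.0000 ≤ continuation, so V_uu = 0.1637
Node ud (S = 21.94): continuation = 1/1.04·[0.5571·0.3844 + 0.4429·15.7406] = 6.9087; exercise value = 8.0625 > continuation, so V_ud = 8.0625 (exercise)
Node dd (S = 10.56): continuation = 1/1.04·[0.5571·15.7406 + 0.4429·23.1344] = 18.2837; exercise value = 19.4375 > continuation, so V_dd = 19.4375 (exercise)
Node u (S = 33.75): continuation = 1/1.04·[0.5571·0.1637 + 0.4429·8.0625] = 3.5209; exercise value = 0.0000 ≤ continuation, so V_u = 3.5209
Node d (S = 16.25): continuation = 1/1.04·[0.5571·8.0625 + 0.4429·19.4375] = 12.5962; exercise value = 13.7500 > continuation, so V_d = 13.7500 (exercise)
Node 0 (S = 25): continuation = 1/1.04·[0.5571·3.5209 + 0.4429·13.7500] = 7.7413; exercise value = 5.0000 ≤ continuation, so V_0 = 7.7413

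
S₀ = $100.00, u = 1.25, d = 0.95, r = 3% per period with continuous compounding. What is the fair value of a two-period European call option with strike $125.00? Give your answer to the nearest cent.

$2.12

Risk-neutral probability p = (e^0.03 − 0.95)/(1.25 − 0.95) = 0.0805/0.3000 = 0.2682
Terminal stock prices: S_uu = 156.2, S_ud = 118.8, S_dd = 90.25
Terminal payoffs (S − K): max(31.25, 0) = 31.25, max(-6.25, 0) = 0, max(-34.75, 0) = 0
Node u (S = 125): V_u = e^(−0.03)·[0.2682·31.2500 + 0.7318·0.0000] = 8.1330
Node d (S = 95): V_d = e^(−0.03)·[0.2682·0.0000 + 0.7318·0.0000] = 0.0000
Node 0 (S = 100): V_0 = e^(−0.03)·[0.2682·8.1330 + 0.7318·0.0000] = 2.1167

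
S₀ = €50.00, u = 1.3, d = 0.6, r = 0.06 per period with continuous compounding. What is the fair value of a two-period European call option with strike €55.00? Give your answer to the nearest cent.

Risk-neutral probability p = (e^0.06 − 0.6)/(1.3 − 0.6) = 0.4618/0.7000 = 0.6598
Terminal stock prices: S_uu = 84.5, S_ud = 39, S_dd = 18
Terminal payoffs (S − K): max(29.5, 0) = 29.5, max(-16, 0) = 0, max(-37, 0) = 0
Node u (S = 65): V_u = e^(−0.06)·[0.6598·29.5000 + 0.3402·0.0000] = 18.3297
Node d (S = 30): V_d = e^(−0.06)·[0.6598·0.0000 + 0.3402·0.0000] = 0.0000
Node 0 (S = 50): V_0 = e^(−0.06)·[0.6598·18.3297 + 0.3402·0.0000] = 11.3890

€11.39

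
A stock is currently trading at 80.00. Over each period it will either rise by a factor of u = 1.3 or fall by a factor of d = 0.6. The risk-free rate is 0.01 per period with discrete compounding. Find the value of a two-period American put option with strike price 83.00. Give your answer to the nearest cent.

Risk-neutral probability p = (1 + 0.01 − 0.6)/(1.3 − 0.6) = 0.4100/0.7000 = 0.5857
Terminal stock prices: S_uu = 135.2, S_ud = 62.4, S_dd = 28.8
Terminal payoffs (K − S): max(-52.2, 0) = 0, max(20.6, 0) = 20.6, max(54.2, 0) = 54.2
Node u (S = 104): continuation = 1/1.01·[0.5857·0.0000 + 0.4143·20.6000] = 8.4498; exercise value = 0.0000 ≤ continuation, so V_u = 8.4498
Node d (S = 48): continuation = 1/1.01·[0.5857·20.6000 + 0.4143·54.2000] = 34.1782; exercise value = 35.0000 > continuation, so V_d = 35.0000 (exercise)
Node 0 (S = 80): continuation = 1/1.01·[0.5857·8.4498 + 0.4143·35.0000] = 19.2566; exercise value = 3.0000 ≤ continuation, so V_0 = 19.2566

19.26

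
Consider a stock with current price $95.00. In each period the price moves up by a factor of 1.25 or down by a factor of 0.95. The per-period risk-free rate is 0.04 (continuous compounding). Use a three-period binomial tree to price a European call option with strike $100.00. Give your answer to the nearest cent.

Risk-neutral probability p = (e^0.04 − 0.95)/(1.25 − 0.95) = 0.0908/0.3000 = 0.3027
Terminal stock prices: S_uuu = 185.5, S_uud = 141, S_udd = 107.2, S_ddd = 81.45
Terminal payoffs (S − K): max(85.55, 0) = 85.55, max(41.02, 0) = 41.02, max(7.172, 0) = 7.172, max(-18.55, 0) = 0
Node uu (S = 148.4): V_uu = e^(−0.04)·[0.3027·85.5469 + 0.6973·41.0156] = 52.3586
Node ud (S = 112.8): V_ud = e^(−0.04)·[0.3027·41.0156 + 0.6973·7.1719] = 16.7336
Node dd (S = 85.74): V_dd = e^(−0.04)·[0.3027·7.1719 + 0.6973·0.0000] = 2.0858
Node u (S = 118.8): V_u = e^(−0.04)·[0.3027·52.3586 + 0.6973·16.7336] = 26.4384
Node d (S = 90.25): V_d = e^(−0.04)·[0.3027·16.7336 + 0.6973·2.0858] = 6.2641
Node 0 (S = 95): V_0 = e^(−0.04)·[0.3027·26.4384 + 0.6973·6.2641] = 11.8858

$11.89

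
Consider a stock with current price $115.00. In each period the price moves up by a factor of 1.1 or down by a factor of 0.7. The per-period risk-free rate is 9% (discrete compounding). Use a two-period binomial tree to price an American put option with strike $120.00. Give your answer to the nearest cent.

Risk-neutral probability p = (1 + 0.09 − 0.7)/(1.1 − 0.7) = 0.3900/0.4000 = 0.9750
Terminal stock prices: S_uu = 139.2, S_ud = 88.55, S_dd = 56.35
Terminal payoffs (K − S): max(-19.15, 0) = 0, max(31.45, 0) = 31.45, max(63.65, 0) = 63.65
Node u (S = 126.5): continuation = 1/1.09·[0.9750·0.0000 + 0.0250·31.4500] = 0.7213; exercise value = 0.0000 ≤ continuation, so V_u = 0.7213
Node d (S = 80.5): continuation = 1/1.09·[0.9750·31.4500 + 0.0250·63.6500] = 29.5917; exercise value = 39.5000 > continuation, so V_d = 39.5000 (exercise)
Node 0 (S = 115): continuation = 1/1.09·[0.9750·0.7213 + 0.0250·39.5000] = 1.5512; exercise value = 5.0000 > continuation, so V_0 = 5.0000 (exercise)

$5.00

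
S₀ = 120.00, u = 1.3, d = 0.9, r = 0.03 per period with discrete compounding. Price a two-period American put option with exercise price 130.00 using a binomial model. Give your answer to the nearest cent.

14.42

Risk-neutral probability p = (1 + 0.03 − 0.9)/(1.3 − 0.9) = 0.1300/0.4000 = 0.3250
Terminal stock prices: S_uu = 202.8, S_ud = 140.4, S_dd = 97.2
Terminal payoffs (K − S): max(-72.8, 0) = 0, max(-10.4, 0) = 0, max(32.8, 0) = 32.8
Node u (S = 156): continuation = 1/1.03·[0.3250·0.0000 + 0.6750·0.0000] = 0.0000; exercise value = 0.0000 ≤ continuation, so V_u = 0.0000
Node d (S = 108): continuation = 1/1.03·[0.3250·0.0000 + 0.6750·32.8000] = 21.4951; exercise value = 22.0000 > continuation, so V_d = 22.0000 (exercise)
Node 0 (S = 120): continuation = 1/1.03·[0.3250·0.0000 + 0.6750·22.0000] = 14.4175; exercise value = 10.0000 ≤ continuation, so V_0 = 14.4175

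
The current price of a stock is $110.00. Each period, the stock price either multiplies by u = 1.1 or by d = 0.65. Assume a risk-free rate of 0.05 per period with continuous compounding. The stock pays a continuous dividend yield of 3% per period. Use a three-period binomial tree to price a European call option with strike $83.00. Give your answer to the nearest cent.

Per-period risk-free factor R = e^0.05 = 1.0513; dividend-adjusted growth = e^(0.05−0.03) = 1.0202.
Risk-neutral probability p = (1.0202 − 0.65)/(1.1 − 0.65) = 0.3702/0.4500 = 0.8227
Terminal stock prices: S_uuu = 146.4, S_uud = 86.52, S_udd = 51.12, S_ddd = 30.21
Terminal payoffs (S − K): max(63.41, 0) = 63.41, max(3.515, 0) = 3.515, max(-31.88, 0) = 0, max(-52.79, 0) = 0
Node uu (S = 133.1): V_uu = e^(−0.05)·[0.8227·63.4100 + 0.1773·3.5150] = 50.2143
Node ud (S = 78.65): V_ud = e^(−0.05)·[0.8227·3.5150 + 0.1773·0.0000] = 2.7507
Node dd (S = 46.48): V_dd = e^(−0.05)·[0.8227·0.0000 + 0.1773·0.0000] = 0.0000
Node u (S = 121): V_u = e^(−0.05)·[0.8227·50.2143 + 0.1773·2.7507] = 39.7590
Node d (S = 71.5): V_d = e^(−0.05)·[0.8227·2.7507 + 0.1773·0.0000] = 2.1525
Node 0 (S = 110): V_0 = e^(−0.05)·[0.8227·39.7590 + 0.1773·2.1525] = 31.4764

$31.48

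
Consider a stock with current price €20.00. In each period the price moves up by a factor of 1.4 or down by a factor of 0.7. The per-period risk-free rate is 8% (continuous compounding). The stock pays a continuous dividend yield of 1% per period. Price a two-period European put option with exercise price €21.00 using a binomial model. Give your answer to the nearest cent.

€2.68

Per-period risk-free factor R = e^0.08 = 1.0833; dividend-adjusted growth = e^(0.08−0.01) = 1.0725.
Risk-neutral probability p = (1.0725 − 0.7)/(1.4 − 0.7) = 0.3725/0.7000 = 0.5322
Terminal stock prices: S_uu = 39.2, S_ud = 19.6, S_dd = 9.8
Terminal payoffs (K − S): max(-18.2, 0) = 0, max(1.4, 0) = 1.4, max(11.2, 0) = 11.2
Node u (S = 28): V_u = e^(−0.08)·[0.5322·0.0000 + 0.4678·1.4000] = 0.6046
Node d (S = 14): V_d = e^(−0.08)·[0.5322·1.4000 + 0.4678·11.2000] = 5.5247
Node 0 (S = 20): V_0 = e^(−0.08)·[0.5322·0.6046 + 0.4678·5.5247] = 2.6830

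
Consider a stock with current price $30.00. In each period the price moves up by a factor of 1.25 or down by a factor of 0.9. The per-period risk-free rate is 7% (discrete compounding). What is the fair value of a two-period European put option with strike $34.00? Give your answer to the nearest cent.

Risk-neutral probability p = (1 + 0.07 − 0.9)/(1.25 − 0.9) = 0.1700/0.3500 = 0.4857
Terminal stock prices: S_uu = 46.88, S_ud = 33.75, S_dd = 24.3
Terminal payoffs (K − S): max(-12.88, 0) = 0, max(0.25, 0) = 0.25, max(9.7, 0) = 9.7
Node u (S = 37.5): V_u = 1/1.07·[0.4857·0.0000 + 0.5143·0.2500] = 0.1202
Node d (S = 27): V_d = 1/1.07·[0.4857·0.2500 + 0.5143·9.7000] = 4.7757
Node 0 (S = 30): V_0 = 1/1.07·[0.4857·0.1202 + 0.5143·4.7757] = 2.3499

$2.35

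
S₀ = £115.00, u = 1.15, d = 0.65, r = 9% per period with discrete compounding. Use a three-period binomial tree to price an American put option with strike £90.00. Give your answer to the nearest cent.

£2.04

Risk-neutral probability p = (1 + 0.09 − 0.65)/(1.15 − 0.65) = 0.4400/0.5000 = 0.8800
Terminal stock prices: S_uuu = 174.9, S_uud = 98.86, S_udd = 55.88, S_ddd = 31.58
Terminal payoffs (K − S): max(-84.9, 0) = 0, max(-8.857, 0) = 0, max(34.12, 0) = 34.12, max(58.42, 0) = 58.42
Node uu (S = 152.1): continuation = 1/1.09·[0.8800·0.0000 + 0.1200·0.0000] = 0.0000; exercise value = 0.0000 ≤ continuation, so V_uu = 0.0000
Node ud (S = 85.96): continuation = 1/1.09·[0.8800·0.0000 + 0.1200·34.1244] = 3.7568; exercise value = 4.0375 > continuation, so V_ud = 4.0375 (exercise)
Node dd (S = 48.59): continuation = 1/1.09·[0.8800·34.1244 + 0.1200·58.4181] = 33.9813; exercise value = 41.4125 > continuation, so V_dd = 41.4125 (exercise)
Node u (S = 132.2): continuation = 1/1.09·[0.8800·0.0000 + 0.1200·4.0375] = 0.4445; exercise value = 0.0000 ≤ continuation, so V_u = 0.4445
Node d (S = 74.75): continuation = 1/1.09·[0.8800·4.0375 + 0.1200·41.4125] = 7.8188; exercise value = 15.2500 > continuation, so V_d = 15.2500 (exercise)
Node 0 (S = 115): continuation = 1/1.09·[0.8800·0.4445 + 0.1200·15.2500] = 2.0378; exercise value = 0.0000 ≤ continuation, so V_0 = 2.0378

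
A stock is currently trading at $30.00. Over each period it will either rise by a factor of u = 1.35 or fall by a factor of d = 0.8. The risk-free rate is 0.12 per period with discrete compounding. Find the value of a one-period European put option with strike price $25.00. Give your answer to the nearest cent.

Risk-neutral probability p = (1 + 0.12 − 0.8)/(1.35 − 0.8) = 0.3200/0.5500 = 0.5818
Terminal stock prices: S_u = 40.5, S_d = 24
Terminal payoffs (K − S): max(-15.5, 0) = 0, max(1, 0) = 1
Node 0 (S = 30): V_0 = 1/1.12·[0.5818·0.0000 + 0.4182·1.0000] = 0.3734

$0.37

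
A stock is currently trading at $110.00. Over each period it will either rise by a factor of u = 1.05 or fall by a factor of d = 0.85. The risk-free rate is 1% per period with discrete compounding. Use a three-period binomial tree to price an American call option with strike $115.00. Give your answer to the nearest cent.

Risk-neutral probability p = (1 + 0.01 − 0.85)/(1.05 − 0.85) = 0.1600/0.2000 = 0.8000
Terminal stock prices: S_uuu = 127.3, S_uud = 103.1, S_udd = 83.45, S_ddd = 67.55
Terminal payoffs (S − K): max(12.34, 0) = 12.34, max(-11.92, 0) = 0, max(-31.55, 0) = 0, max(-47.45, 0) = 0
Node uu (S = 121.3): continuation = 1/1.01·[0.8000·12.3388 + 0.2000·0.0000] = 9.7733; exercise value = 6.2750 ≤ continuation, so V_uu = 9.7733
Node ud (S = 98.17): continuation = 1/1.01·[0.8000·0.0000 + 0.2000·0.0000] = 0.0000; exercise value = 0.0000 ≤ continuation, so V_ud = 0.0000
Node dd (S = 79.47): continuation = 1/1.01·[0.8000·0.0000 + 0.2000·0.0000] = 0.0000; exercise value = 0.0000 ≤ continuation, so V_dd = 0.0000
Node u (S = 115.5): continuation = 1/1.01·[0.8000·9.7733 + 0.2000·0.0000] = 7.7412; exercise value = 0.5000 ≤ continuation, so V_u = 7.7412
Node d (S = 93.5): continuation = 1/1.01·[0.8000·0.0000 + 0.2000·0.0000] = 0.0000; exercise value = 0.0000 ≤ continuation, so V_d = 0.0000
Node 0 (S = 110): continuation = 1/1.01·[0.8000·7.7412 + 0.2000·0.0000] = 6.1316; exercise value = 0.0000 ≤ continuation, so V_0 = 6.1316

$6.13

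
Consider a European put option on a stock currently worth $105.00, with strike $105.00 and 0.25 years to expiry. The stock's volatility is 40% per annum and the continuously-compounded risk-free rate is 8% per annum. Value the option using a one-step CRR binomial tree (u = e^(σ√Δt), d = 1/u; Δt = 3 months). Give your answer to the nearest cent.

$9.32

CRR parameters: u = e^(σ√Δt) = e^(0.4·√0.25) = 1.2214, d = 1/u = 0.8187
Per-period rate: rΔt = 0.08·0.25 = 0.02, so R = e^0.02 = 1.0202
Risk-neutral probability p = (e^0.02 − 0.8187)/(1.2214 − 0.8187) = 0.2015/0.4027 = 0.5003
Terminal stock prices: S_u = 128.2, S_d = 85.97
Terminal payoffs (K − S): max(-23.25, 0) = 0, max(19.03, 0) = 19.03
Node 0 (S = 105): V_0 = e^(−0.02)·[0.5003·0.0000 + 0.4997·19.0333] = 9.3220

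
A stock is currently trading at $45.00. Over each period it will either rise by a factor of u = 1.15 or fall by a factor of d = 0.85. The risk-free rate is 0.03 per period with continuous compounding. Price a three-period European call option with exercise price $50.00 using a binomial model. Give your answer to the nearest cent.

Risk-neutral probability p = (e^0.03 − 0.85)/(1.15 − 0.85) = 0.1805/0.3000 = 0.6015
Terminal stock prices: S_uuu = 68.44, S_uud = 50.59, S_udd = 37.39, S_ddd = 27.64
Terminal payoffs (S − K): max(18.44, 0) = 18.44, max(0.5856, 0) = 0.5856, max(-12.61, 0) = 0, max(-22.36, 0) = 0
Node uu (S = 59.51): V_uu = e^(−0.03)·[0.6015·18.4394 + 0.3985·0.5856] = 10.9902
Node ud (S = 43.99): V_ud = e^(−0.03)·[0.6015·0.5856 + 0.3985·0.0000] = 0.3419
Node dd (S = 32.51): V_dd = e^(−0.03)·[0.6015·0.0000 + 0.3985·0.0000] = 0.0000
Node u (S = 51.75): V_u = e^(−0.03)·[0.6015·10.9902 + 0.3985·0.3419] = 6.5476
Node d (S = 38.25): V_d = e^(−0.03)·[0.6015·0.3419 + 0.3985·0.0000] = 0.1996
Node 0 (S = 45): V_0 = e^(−0.03)·[0.6015·6.5476 + 0.3985·0.1996] = 3.8993

$3.90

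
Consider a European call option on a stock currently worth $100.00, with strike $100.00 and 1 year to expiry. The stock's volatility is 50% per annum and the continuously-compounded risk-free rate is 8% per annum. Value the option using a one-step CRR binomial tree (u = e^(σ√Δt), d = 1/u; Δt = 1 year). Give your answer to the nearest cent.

CRR parameters: u = e^(σ√Δt) = e^(0.5·√1) = 1.6487, d = 1/u = 0.6065
Per-period rate: rΔt = 0.08·1 = 0.08, so R = e^0.08 = 1.0833
Risk-neutral probability p = (e^0.08 − 0.6065)/(1.6487 − 0.6065) = 0.4768/1.0422 = 0.4575
Terminal stock prices: S_u = 164.9, S_d = 60.65
Terminal payoffs (S − K): max(64.87, 0) = 64.87, max(-39.35, 0) = 0
Node 0 (S = 100): V_0 = e^(−0.08)·[0.4575·64.8721 + 0.5425·0.0000] = 27.3945

$27.39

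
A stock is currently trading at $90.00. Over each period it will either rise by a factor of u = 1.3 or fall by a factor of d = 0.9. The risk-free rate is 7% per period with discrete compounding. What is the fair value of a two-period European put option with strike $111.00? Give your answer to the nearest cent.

Risk-neutral probability p = (1 + 0.07 − 0.9)/(1.3 − 0.9) = 0.1700/0.4000 = 0.4250
Terminal stock prices: S_uu = 152.1, S_ud = 105.3, S_dd = 72.9
Terminal payoffs (K − S): max(-41.1, 0) = 0, max(5.7, 0) = 5.7, max(38.1, 0) = 38.1
Node u (S = 117): V_u = 1/1.07·[0.4250·0.0000 + 0.5750·5.7000] = 3.0631
Node d (S = 81): V_d = 1/1.07·[0.4250·5.7000 + 0.5750·38.1000] = 22.7383
Node 0 (S = 90): V_0 = 1/1.07·[0.4250·3.0631 + 0.5750·22.7383] = 13.4358

$13.44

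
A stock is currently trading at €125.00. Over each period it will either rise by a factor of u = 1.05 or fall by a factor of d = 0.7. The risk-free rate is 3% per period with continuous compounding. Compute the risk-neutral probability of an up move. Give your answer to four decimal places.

Risk-neutral probability p = (e^0.03 − 0.7)/(1.05 − 0.7) = 0.3305/0.3500 = 0.9442

p = 0.9442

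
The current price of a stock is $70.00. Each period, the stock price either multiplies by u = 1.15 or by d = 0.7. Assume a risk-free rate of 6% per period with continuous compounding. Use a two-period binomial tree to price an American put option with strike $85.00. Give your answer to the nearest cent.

$15.00

Risk-neutral probability p = (e^0.06 − 0.7)/(1.15 − 0.7) = 0.3618/0.4500 = 0.8041
Terminal stock prices: S_uu = 92.57, S_ud = 56.35, S_dd = 34.3
Terminal payoffs (K − S): max(-7.575, 0) = 0, max(28.65, 0) = 28.65, max(50.7, 0) = 50.7
Node u (S = 80.5): continuation = e^(−0.06)·[0.8041·0.0000 + 0.1959·28.6500] = 5.2862; exercise value = 4.5000 ≤ continuation, so V_u = 5.2862
Node d (S = 49): continuation = e^(−0.06)·[0.8041·28.6500 + 0.1959·50.7000] = 31.0500; exercise value = 36.0000 > continuation, so V_d = 36.0000 (exercise)
Node 0 (S = 70): continuation = e^(−0.06)·[0.8041·5.2862 + 0.1959·36.0000] = 10.6453; exercise value = 15.0000 > continuation, so V_0 = 15.0000 (exercise)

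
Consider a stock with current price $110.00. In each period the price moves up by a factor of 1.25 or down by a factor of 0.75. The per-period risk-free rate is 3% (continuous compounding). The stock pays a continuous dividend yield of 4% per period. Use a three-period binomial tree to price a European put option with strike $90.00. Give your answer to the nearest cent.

$10.10

Per-period risk-free factor R = e^0.03 = 1.0305; dividend-adjusted growth = e^(0.03−0.04) = 0.9900.
Risk-neutral probability p = (0.9900 − 0.75)/(1.25 − 0.75) = 0.2400/0.5000 = 0.4801
Terminal stock prices: S_uuu = 214.8, S_uud = 128.9, S_udd = 77.34, S_ddd = 46.41
Terminal payoffs (K − S): max(-124.8, 0) = 0, max(-38.91, 0) = 0, max(12.66, 0) = 12.66, max(43.59, 0) = 43.59
Node uu (S = 171.9): V_uu = e^(−0.03)·[0.4801·0.0000 + 0.5199·0.0000] = 0.0000
Node ud (S = 103.1): V_ud = e^(−0.03)·[0.4801·0.0000 + 0.5199·12.6562] = 6.3855
Node dd (S = 61.88): V_dd = e^(−0.03)·[0.4801·12.6562 + 0.5199·43.5938] = 27.8913
Node u (S = 137.5): V_u = e^(−0.03)·[0.4801·0.0000 + 0.5199·6.3855] = 3.2217
Node d (S = 82.5): V_d = e^(−0.03)·[0.4801·6.3855 + 0.5199·27.8913] = 17.0472
Node 0 (S = 110): V_0 = e^(−0.03)·[0.4801·3.2217 + 0.5199·17.0472] = 10.1019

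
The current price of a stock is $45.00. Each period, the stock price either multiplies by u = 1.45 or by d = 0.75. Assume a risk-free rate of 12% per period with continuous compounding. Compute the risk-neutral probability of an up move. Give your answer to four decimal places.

Risk-neutral probability p = (e^0.12 − 0.75)/(1.45 − 0.75) = 0.3775/0.7000 = 0.5393

p = 0.5393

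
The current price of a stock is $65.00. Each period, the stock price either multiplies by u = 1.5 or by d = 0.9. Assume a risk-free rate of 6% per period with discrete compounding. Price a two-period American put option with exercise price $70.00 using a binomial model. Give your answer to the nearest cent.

Risk-neutral probability p = (1 + 0.06 − 0.9)/(1.5 − 0.9) = 0.1600/0.6000 = 0.2667
Terminal stock prices: S_uu = 146.2, S_ud = 87.75, S_dd = 52.65
Terminal payoffs (K − S): max(-76.25, 0) = 0, max(-17.75, 0) = 0, max(17.35, 0) = 17.35
Node u (S = 97.5): continuation = 1/1.06·[0.2667·0.0000 + 0.7333·0.0000] = 0.0000; exercise value = 0.0000 ≤ continuation, so V_u = 0.0000
Node d (S = 58.5): continuation = 1/1.06·[0.2667·0.0000 + 0.7333·17.3500] = 12.0031; exercise value = 11.5000 ≤ continuation, so V_d = 12.0031
Node 0 (S = 65): continuation = 1/1.06·[0.2667·0.0000 + 0.7333·12.0031] = 8.3041; exercise value = 5.0000 ≤ continuation, so V_0 = 8.3041

$8.30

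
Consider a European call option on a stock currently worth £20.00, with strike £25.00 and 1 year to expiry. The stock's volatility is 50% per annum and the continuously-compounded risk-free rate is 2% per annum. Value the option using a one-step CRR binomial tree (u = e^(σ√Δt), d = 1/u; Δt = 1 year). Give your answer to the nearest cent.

CRR parameters: u = e^(σ√Δt) = e^(0.5·√1) = 1.6487, d = 1/u = 0.6065
Per-period rate: rΔt = 0.02·1 = 0.02, so R = e^0.02 = 1.0202
Risk-neutral probability p = (e^0.02 − 0.6065)/(1.6487 − 0.6065) = 0.4137/1.0422 = 0.3969
Terminal stock prices: S_u = 32.97, S_d = 12.13
Terminal payoffs (S − K): max(7.974, 0) = 7.974, max(-12.87, 0) = 0
Node 0 (S = 20): V_0 = e^(−0.02)·[0.3969·7.9744 + 0.6031·0.0000] = 3.1026

£3.10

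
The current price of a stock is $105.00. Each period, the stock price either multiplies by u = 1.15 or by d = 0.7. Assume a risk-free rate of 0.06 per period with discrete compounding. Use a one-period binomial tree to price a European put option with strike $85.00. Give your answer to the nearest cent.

$2.17

Risk-neutral probability p = (1 + 0.06 − 0.7)/(1.15 − 0.7) = 0.3600/0.4500 = 0.8000
Terminal stock prices: S_u = 120.7, S_d = 73.5
Terminal payoffs (K − S): max(-35.75, 0) = 0, max(11.5, 0) = 11.5
Node 0 (S = 105): V_0 = 1/1.06·[0.8000·0.0000 + 0.2000·11.5000] = 2.1698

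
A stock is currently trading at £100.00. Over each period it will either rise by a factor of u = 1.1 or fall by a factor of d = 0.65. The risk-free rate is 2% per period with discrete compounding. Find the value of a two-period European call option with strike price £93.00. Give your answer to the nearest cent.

£18.19

Risk-neutral probability p = (1 + 0.02 − 0.65)/(1.1 − 0.65) = 0.3700/0.4500 = 0.8222
Terminal stock prices: S_uu = 121, S_ud = 71.5, S_dd = 42.25
Terminal payoffs (S − K): max(28, 0) = 28, max(-21.5, 0) = 0, max(-50.75, 0) = 0
Node u (S = 110): V_u = 1/1.02·[0.8222·28.0000 + 0.1778·0.0000] = 22.5708
Node d (S = 65): V_d = 1/1.02·[0.8222·0.0000 + 0.1778·0.0000] = 0.0000
Node 0 (S = 100): V_0 = 1/1.02·[0.8222·22.5708 + 0.1778·0.0000] = 18.1943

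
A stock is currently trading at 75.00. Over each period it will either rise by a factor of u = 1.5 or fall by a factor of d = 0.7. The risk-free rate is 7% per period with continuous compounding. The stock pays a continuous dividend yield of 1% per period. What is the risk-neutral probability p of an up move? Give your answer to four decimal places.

Per-period risk-free factor R = e^0.07 = 1.0725; dividend-adjusted growth = e^(0.07−0.01) = 1.0618.
Risk-neutral probability p = (1.0618 − 0.7)/(1.5 − 0.7) = 0.3618/0.8000 = 0.4523

p = 0.4523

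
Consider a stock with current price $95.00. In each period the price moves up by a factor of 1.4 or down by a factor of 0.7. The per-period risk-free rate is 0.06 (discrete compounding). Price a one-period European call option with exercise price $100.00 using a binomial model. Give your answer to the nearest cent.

$16.01

Risk-neutral probability p = (1 + 0.06 − 0.7)/(1.4 − 0.7) = 0.3600/0.7000 = 0.5143
Terminal stock prices: S_u = 133, S_d = 66.5
Terminal payoffs (S − K): max(33, 0) = 33, max(-33.5, 0) = 0
Node 0 (S = 95): V_0 = 1/1.06·[0.5143·33.0000 + 0.4857·0.0000] = 16.0108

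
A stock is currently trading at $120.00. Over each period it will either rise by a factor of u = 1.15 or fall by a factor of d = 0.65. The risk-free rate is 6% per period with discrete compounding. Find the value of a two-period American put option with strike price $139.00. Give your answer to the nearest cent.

Risk-neutral probability p = (1 + 0.06 − 0.65)/(1.15 − 0.65) = 0.4100/0.5000 = 0.8200
Terminal stock prices: S_uu = 158.7, S_ud = 89.7, S_dd = 50.7
Terminal payoffs (K − S): max(-19.7, 0) = 0, max(49.3, 0) = 49.3, max(88.3, 0) = 88.3
Node u (S = 138): continuation = 1/1.06·[0.8200·0.0000 + 0.1800·49.3000] = 8.3717; exercise value = 1.0000 ≤ continuation, so V_u = 8.3717
Node d (S = 78): continuation = 1/1.06·[0.8200·49.3000 + 0.1800·88.3000] = 53.1321; exercise value = 61.0000 > continuation, so V_d = 61.0000 (exercise)
Node 0 (S = 120): continuation = 1/1.06·[0.8200·8.3717 + 0.1800·61.0000] = 16.8347; exercise value = 19.0000 > continuation, so V_0 = 19.0000 (exercise)

$19.00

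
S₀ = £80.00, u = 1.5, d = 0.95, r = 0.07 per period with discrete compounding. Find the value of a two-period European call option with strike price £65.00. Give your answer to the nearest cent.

£23.23

Risk-neutral probability p = (1 + 0.07 − 0.95)/(1.5 − 0.95) = 0.1200/0.5500 = 0.2182
Terminal stock prices: S_uu = 180, S_ud = 114, S_dd = 72.2
Terminal payoffs (S − K): max(115, 0) = 115, max(49, 0) = 49, max(7.2, 0) = 7.2
Node u (S = 120): V_u = 1/1.07·[0.2182·115.0000 + 0.7818·49.0000] = 59.2523
Node d (S = 76): V_d = 1/1.07·[0.2182·49.0000 + 0.7818·7.2000] = 15.2523
Node 0 (S = 80): V_0 = 1/1.07·[0.2182·59.2523 + 0.7818·15.2523] = 23.2265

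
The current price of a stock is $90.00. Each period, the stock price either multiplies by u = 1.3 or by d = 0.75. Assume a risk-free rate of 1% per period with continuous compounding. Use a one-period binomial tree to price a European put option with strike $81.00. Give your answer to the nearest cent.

Risk-neutral probability p = (e^0.01 − 0.75)/(1.3 − 0.75) = 0.2601/0.5500 = 0.4728
Terminal stock prices: S_u = 117, S_d = 67.5
Terminal payoffs (K − S): max(-36, 0) = 0, max(13.5, 0) = 13.5
Node 0 (S = 90): V_0 = e^(−0.01)·[0.4728·0.0000 + 0.5272·13.5000] = 7.0461

$7.05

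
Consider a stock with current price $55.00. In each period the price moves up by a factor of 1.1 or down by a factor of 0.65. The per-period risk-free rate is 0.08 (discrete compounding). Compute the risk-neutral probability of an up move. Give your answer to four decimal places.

p = 0.9556

Risk-neutral probability p = (1 + 0.08 − 0.65)/(1.1 − 0.65) = 0.4300/0.4500 = 0.9556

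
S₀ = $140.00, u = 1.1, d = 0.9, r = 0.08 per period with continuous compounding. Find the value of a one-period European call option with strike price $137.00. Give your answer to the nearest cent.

Risk-neutral probability p = (e^0.08 − 0.9)/(1.1 − 0.9) = 0.1833/0.2000 = 0.9164
Terminal stock prices: S_u = 154, S_d = 126
Terminal payoffs (S − K): max(17, 0) = 17, max(-11, 0) = 0
Node 0 (S = 140): V_0 = e^(−0.08)·[0.9164·17.0000 + 0.0836·0.0000] = 14.3816

$14.38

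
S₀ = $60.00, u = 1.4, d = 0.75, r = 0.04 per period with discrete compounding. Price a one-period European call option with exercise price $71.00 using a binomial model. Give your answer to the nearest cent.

$5.58

Risk-neutral probability p = (1 + 0.04 − 0.75)/(1.4 − 0.75) = 0.2900/0.6500 = 0.4462
Terminal stock prices: S_u = 84, S_d = 45
Terminal payoffs (S − K): max(13, 0) = 13, max(-26, 0) = 0
Node 0 (S = 60): V_0 = 1/1.04·[0.4462·13.0000 + 0.5538·0.0000] = 5.5769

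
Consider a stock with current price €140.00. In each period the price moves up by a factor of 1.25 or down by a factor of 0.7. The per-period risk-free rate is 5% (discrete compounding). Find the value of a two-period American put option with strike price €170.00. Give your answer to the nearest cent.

Risk-neutral probability p = (1 + 0.05 − 0.7)/(1.25 − 0.7) = 0.3500/0.5500 = 0.6364
Terminal stock prices: S_uu = 218.8, S_ud = 122.5, S_dd = 68.6
Terminal payoffs (K − S): max(-48.75, 0) = 0, max(47.5, 0) = 47.5, max(101.4, 0) = 101.4
Node u (S = 175): continuation = 1/1.05·[0.6364·0.0000 + 0.3636·47.5000] = 16.4502; exercise value = 0.0000 ≤ continuation, so V_u = 16.4502
Node d (S = 98): continuation = 1/1.05·[0.6364·47.5000 + 0.3636·101.4000] = 63.9048; exercise value = 72.0000 > continuation, so V_d = 72.0000 (exercise)
Node 0 (S = 140): continuation = 1/1.05·[0.6364·16.4502 + 0.3636·72.0000] = 34.9049; exercise value = 30.0000 ≤ continuation, so V_0 = 34.9049

€34.90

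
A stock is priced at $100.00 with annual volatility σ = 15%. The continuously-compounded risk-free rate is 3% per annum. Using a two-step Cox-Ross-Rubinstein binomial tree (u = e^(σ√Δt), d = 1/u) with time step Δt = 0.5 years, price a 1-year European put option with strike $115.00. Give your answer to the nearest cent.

CRR parameters: u = e^(σ√Δt) = e^(0.15·√0.5) = 1.1119, d = 1/u = 0.8994
Per-period rate: rΔt = 0.03·0.5 = 0.015, so R = e^0.015 = 1.0151
Risk-neutral probability p = (e^0.015 − 0.8994)/(1.1119 − 0.8994) = 0.1157/0.2125 = 0.5446
Terminal stock prices: S_uu = 123.6, S_ud = 100, S_dd = 80.89
Terminal payoffs (K − S): max(-8.631, 0) = 0, max(15, 0) = 15, max(34.11, 0) = 34.11
Node u (S = 111.2): V_u = e^(−0.015)·[0.5446·0.0000 + 0.4554·15.0000] = 6.7290
Node d (S = 89.94): V_d = e^(−0.015)·[0.5446·15.0000 + 0.4554·34.1142] = 23.3513
Node 0 (S = 100): V_0 = e^(−0.015)·[0.5446·6.7290 + 0.4554·23.3513] = 14.0856

$14.09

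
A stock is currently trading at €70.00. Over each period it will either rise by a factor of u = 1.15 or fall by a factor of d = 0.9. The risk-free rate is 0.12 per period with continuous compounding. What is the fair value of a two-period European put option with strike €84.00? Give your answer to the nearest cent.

€1.66

Risk-neutral probability p = (e^0.12 − 0.9)/(1.15 − 0.9) = 0.2275/0.2500 = 0.9100
Terminal stock prices: S_uu = 92.57, S_ud = 72.45, S_dd = 56.7
Terminal payoffs (K − S): max(-8.575, 0) = 0, max(11.55, 0) = 11.55, max(27.3, 0) = 27.3
Node u (S = 80.5): V_u = e^(−0.12)·[0.9100·0.0000 + 0.0900·11.5500] = 0.9221
Node d (S = 63): V_d = e^(−0.12)·[0.9100·11.5500 + 0.0900·27.3000] = 11.5013
Node 0 (S = 70): V_0 = e^(−0.12)·[0.9100·0.9221 + 0.0900·11.5013] = 1.6624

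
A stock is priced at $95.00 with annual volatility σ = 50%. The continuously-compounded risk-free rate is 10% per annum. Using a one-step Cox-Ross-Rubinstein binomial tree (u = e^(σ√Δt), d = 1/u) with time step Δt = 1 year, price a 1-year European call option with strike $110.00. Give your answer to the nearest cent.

CRR parameters: u = e^(σ√Δt) = e^(0.5·√1) = 1.6487, d = 1/u = 0.6065
Per-period rate: rΔt = 0.1·1 = 0.1, so R = e^0.1 = 1.1052
Risk-neutral probability p = (e^0.1 − 0.6065)/(1.6487 − 0.6065) = 0.4986/1.0422 = 0.4785
Terminal stock prices: S_u = 156.6, S_d = 57.62
Terminal payoffs (S − K): max(46.63, 0) = 46.63, max(-52.38, 0) = 0
Node 0 (S = 95): V_0 = e^(−0.1)·[0.4785·46.6285 + 0.5215·0.0000] = 20.1866

$20.19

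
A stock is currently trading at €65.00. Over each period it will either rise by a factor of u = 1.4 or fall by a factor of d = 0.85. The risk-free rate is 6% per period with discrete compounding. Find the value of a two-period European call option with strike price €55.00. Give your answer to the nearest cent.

Risk-neutral probability p = (1 + 0.06 − 0.85)/(1.4 − 0.85) = 0.2100/0.5500 = 0.3818
Terminal stock prices: S_uu = 127.4, S_ud = 77.35, S_dd = 46.96
Terminal payoffs (S − K): max(72.4, 0) = 72.4, max(22.35, 0) = 22.35, max(-8.038, 0) = 0
Node u (S = 91): V_u = 1/1.06·[0.3818·72.4000 + 0.6182·22.3500] = 39.1132
Node d (S = 55.25): V_d = 1/1.06·[0.3818·22.3500 + 0.6182·0.0000] = 8.0506
Node 0 (S = 65): V_0 = 1/1.06·[0.3818·39.1132 + 0.6182·8.0506] = 18.7838

€18.78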